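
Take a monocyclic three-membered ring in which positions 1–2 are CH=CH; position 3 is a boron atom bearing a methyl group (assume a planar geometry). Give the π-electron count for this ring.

2

Check conjugation: every atom in a ring double bond is sp² and brings one electron to the p orbital; the boron has an empty p orbital — every position has a p orbital, so the cyclic π system is continuous.
Counting π electrons: 1 × 2 = 2 from the double-bond unit + 0 from the B(methyl) atom = 2.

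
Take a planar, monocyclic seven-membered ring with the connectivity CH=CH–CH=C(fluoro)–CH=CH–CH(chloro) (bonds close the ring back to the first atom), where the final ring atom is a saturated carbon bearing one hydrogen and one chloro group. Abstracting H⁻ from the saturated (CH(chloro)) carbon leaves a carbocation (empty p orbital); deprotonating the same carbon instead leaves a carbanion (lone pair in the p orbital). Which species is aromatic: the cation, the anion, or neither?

Both ions have a continuous loop of p orbitals — each ring atom is sp².
Cation: 3 × 2 + 0 = 6 π electrons → 4(1)+2, aromatic.
Anion: 3 × 2 + 2 = 8 π electrons → 4(2), antiaromatic.

The cation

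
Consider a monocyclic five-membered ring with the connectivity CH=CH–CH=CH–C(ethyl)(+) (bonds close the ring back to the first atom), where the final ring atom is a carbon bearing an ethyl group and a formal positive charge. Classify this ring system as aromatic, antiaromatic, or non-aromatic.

Antiaromatic

Check conjugation: the double-bond atoms are sp², each contributing one p electron; the carbocation has an empty p orbital — every position has a p orbital, so the cyclic π system is continuous.
Counting π electrons: 2 × 2 = 4 from the double-bond units + 0 from the C(ethyl)(+) atom = 4.
A 4n π count (4, n = 1) in a planar conjugated ring means antiaromatic.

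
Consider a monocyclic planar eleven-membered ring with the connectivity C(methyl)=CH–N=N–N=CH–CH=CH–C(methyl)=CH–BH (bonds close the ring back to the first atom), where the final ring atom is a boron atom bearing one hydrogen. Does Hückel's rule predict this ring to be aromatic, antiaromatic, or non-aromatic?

Aromatic

All ring atoms are sp² and supply a p orbital to the ring (every atom in a ring double bond is sp² and brings one electron to the p orbital; the doubly-bonded nitrogens are pyridine-type — their lone pairs lie in the ring plane, leaving one electron in the p orbital; the boron has an empty p orbital); the conjugation is uninterrupted.
Adding the contributions, 5 × 2 = 10 from the double-bond units + 0 from the BH atom = 10.
That gives a 4n+2 count (10, n = 2).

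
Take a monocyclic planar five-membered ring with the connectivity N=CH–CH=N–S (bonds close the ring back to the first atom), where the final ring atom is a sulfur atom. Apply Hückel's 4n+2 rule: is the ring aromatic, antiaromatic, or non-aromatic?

Aromatic

All ring atoms are sp² and supply a p orbital to the ring (every atom in a ring double bond is sp² and brings one electron to the p orbital; each sp² =N– keeps its lone pair in-plane and puts one electron into the π system; the sulfur donates one lone pair from its p orbital); the conjugation is uninterrupted.
Adding the contributions, 2 × 2 = 4 from the double-bond units + 2 from the S atom = 6.
Since 6 = 4·1 + 2, the ring meets the 4n+2 criterion.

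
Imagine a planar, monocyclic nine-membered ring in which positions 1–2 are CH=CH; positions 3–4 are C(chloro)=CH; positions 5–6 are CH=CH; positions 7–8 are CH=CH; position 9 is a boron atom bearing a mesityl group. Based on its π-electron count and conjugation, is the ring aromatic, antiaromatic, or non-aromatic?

All ring atoms are sp² and supply a p orbital to the ring (the double-bond atoms are sp², each contributing one p electron; the boron has an empty p orbital); the conjugation is uninterrupted.
Tallying contributions gives 4 × 2 = 8 from the double-bond units + 0 from the B(mesityl) atom = 8.
With 8 = 4·2 π electrons, Hückel's rule classifies the planar ring as antiaromatic.

Antiaromatic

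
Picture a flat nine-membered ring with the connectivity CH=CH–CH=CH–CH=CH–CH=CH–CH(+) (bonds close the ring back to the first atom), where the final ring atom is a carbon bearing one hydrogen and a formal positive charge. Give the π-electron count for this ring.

Check conjugation: the double-bond atoms are sp², each contributing one p electron; the carbocation has an empty p orbital — every position has a p orbital, so the cyclic π system is continuous.
Adding the contributions, 4 × 2 = 8 from the double-bond units + 0 from the CH(+) atom = 8.

8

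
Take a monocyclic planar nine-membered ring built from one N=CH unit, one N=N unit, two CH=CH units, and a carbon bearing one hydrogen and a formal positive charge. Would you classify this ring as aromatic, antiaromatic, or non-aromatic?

Antiaromatic

The p orbitals form a continuous loop: every atom in a ring double bond is sp² and brings one electron to the p orbital; the doubly-bonded nitrogens are pyridine-type — their lone pairs lie in the ring plane, leaving one electron in the p orbital; the carbocation has an empty p orbital. The ring is fully conjugated.
π-electron count: 4 × 2 = 8 from the double-bond units + 0 from the CH(+) atom = 8.
With 8 = 4·2 π electrons, Hückel's rule classifies the planar ring as antiaromatic.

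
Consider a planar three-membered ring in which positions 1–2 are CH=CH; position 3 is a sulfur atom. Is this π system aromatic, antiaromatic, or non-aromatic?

Every ring atom contributes a p orbital perpendicular to the ring (each doubly-bonded ring atom is sp² with one p-orbital electron; the sulfur donates one lone pair from its p orbital), so the π system is cyclic and fully conjugated.
Tallying contributions gives 1 × 2 = 2 from the double-bond unit + 2 from the S atom = 4.
4 is a 4n count (n = 1), so the planar conjugated ring is antiaromatic.

Antiaromatic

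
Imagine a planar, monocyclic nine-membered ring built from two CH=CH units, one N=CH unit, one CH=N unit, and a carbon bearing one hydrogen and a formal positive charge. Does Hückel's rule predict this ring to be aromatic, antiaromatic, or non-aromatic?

Antiaromatic

All ring atoms are sp² and supply a p orbital to the ring (each doubly-bonded ring atom is sp² with one p-orbital electron; each =N– nitrogen is pyridine-type (lone pair in the sp² plane, one electron in the p orbital); the carbocation has an empty p orbital); the conjugation is uninterrupted.
Tallying contributions gives 4 × 2 = 8 from the double-bond units + 0 from the CH(+) atom = 8.
8 is a 4n count (n = 2), so the planar conjugated ring is antiaromatic.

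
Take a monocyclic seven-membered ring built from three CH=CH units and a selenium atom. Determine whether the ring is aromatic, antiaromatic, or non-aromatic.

Antiaromatic

Check conjugation: every atom in a ring double bond is sp² and brings one electron to the p orbital; the selenium donates one lone pair from its p orbital — every position has a p orbital, so the cyclic π system is continuous.
Adding the contributions, 3 × 2 = 6 from the double-bond units + 2 from the Se atom = 8.
A 4n π count (8, n = 2) in a planar conjugated ring means antiaromatic.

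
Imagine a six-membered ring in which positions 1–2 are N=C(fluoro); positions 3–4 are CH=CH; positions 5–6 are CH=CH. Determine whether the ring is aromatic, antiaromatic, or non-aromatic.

Every ring atom contributes a p orbital perpendicular to the ring (each doubly-bonded ring atom is sp² with one p-orbital electron; each =N– nitrogen is pyridine-type (lone pair in the sp² plane, one electron in the p orbital)), so the π system is cyclic and fully conjugated.
Tallying contributions gives 3 × 2 = 6 from the 3 double-bond units.
With 6 π electrons (n = 1), the Hückel 4n+2 condition holds.

Aromatic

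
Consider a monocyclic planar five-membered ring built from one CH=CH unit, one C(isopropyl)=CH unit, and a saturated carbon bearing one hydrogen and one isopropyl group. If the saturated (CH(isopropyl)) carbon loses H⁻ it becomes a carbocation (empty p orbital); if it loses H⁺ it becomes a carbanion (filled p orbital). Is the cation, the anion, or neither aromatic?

The anion

In either ion the ring is fully conjugated: every atom, including the new sp² carbon, supplies a p orbital.
Cation: 2 × 2 + 0 = 4 π electrons → 4(1), antiaromatic.
Anion: 2 × 2 + 2 = 6 π electrons → 4(1)+2, aromatic.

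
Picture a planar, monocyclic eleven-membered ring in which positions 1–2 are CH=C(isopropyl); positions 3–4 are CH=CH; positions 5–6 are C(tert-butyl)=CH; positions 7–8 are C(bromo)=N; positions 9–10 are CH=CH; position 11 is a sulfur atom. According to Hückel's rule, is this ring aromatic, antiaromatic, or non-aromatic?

Antiaromatic

All ring atoms are sp² and supply a p orbital to the ring (each doubly-bonded ring atom is sp² with one p-orbital electron; each =N– nitrogen is pyridine-type (lone pair in the sp² plane, one electron in the p orbital); the sulfur donates one lone pair from its p orbital); the conjugation is uninterrupted.
π-electron count: 5 × 2 = 10 from the double-bond units + 2 from the S atom = 12.
12 is a 4n count (n = 3), so the planar conjugated ring is antiaromatic.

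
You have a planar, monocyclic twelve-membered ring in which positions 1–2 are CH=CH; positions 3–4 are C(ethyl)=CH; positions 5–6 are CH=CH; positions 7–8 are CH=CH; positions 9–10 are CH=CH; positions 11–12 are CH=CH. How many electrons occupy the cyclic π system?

12

All ring atoms are sp² and supply a p orbital to the ring (the double-bond atoms are sp², each contributing one p electron); the conjugation is uninterrupted.
Counting π electrons: 6 × 2 = 12 from the 6 double-bond units.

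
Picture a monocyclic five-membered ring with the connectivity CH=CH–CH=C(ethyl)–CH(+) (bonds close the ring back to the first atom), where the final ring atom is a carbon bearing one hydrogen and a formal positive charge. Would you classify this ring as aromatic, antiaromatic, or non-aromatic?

Antiaromatic

Every ring atom contributes a p orbital perpendicular to the ring (the double-bond atoms are sp², each contributing one p electron; the carbocation has an empty p orbital), so the π system is cyclic and fully conjugated.
π-electron count: 2 × 2 = 4 from the double-bond units + 0 from the CH(+) atom = 4.
With 4 = 4·1 π electrons, Hückel's rule classifies the planar ring as antiaromatic.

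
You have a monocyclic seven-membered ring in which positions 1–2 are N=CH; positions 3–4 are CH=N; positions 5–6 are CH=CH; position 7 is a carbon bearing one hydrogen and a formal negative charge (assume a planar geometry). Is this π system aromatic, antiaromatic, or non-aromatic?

Check conjugation: every atom in a ring double bond is sp² and brings one electron to the p orbital; each =N– nitrogen is pyridine-type (lone pair in the sp² plane, one electron in the p orbital); the carbanion's lone pair occupies the p orbital — every position has a p orbital, so the cyclic π system is continuous.
Adding the contributions, 3 × 2 = 6 from the double-bond units + 2 from the CH(-) atom = 8.
8 is a 4n count (n = 2), so the planar conjugated ring is antiaromatic.

Antiaromatic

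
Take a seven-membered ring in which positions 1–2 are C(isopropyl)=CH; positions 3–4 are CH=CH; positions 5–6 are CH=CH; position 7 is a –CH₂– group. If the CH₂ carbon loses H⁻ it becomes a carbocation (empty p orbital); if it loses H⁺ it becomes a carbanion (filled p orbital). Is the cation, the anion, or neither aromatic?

The cation

Once that carbon is sp², every ring atom has a p orbital and both ions are fully conjugated.
Cation: 3 × 2 + 0 = 6 π electrons → 4(1)+2, aromatic.
Anion: 3 × 2 + 2 = 8 π electrons → 4(2), antiaromatic.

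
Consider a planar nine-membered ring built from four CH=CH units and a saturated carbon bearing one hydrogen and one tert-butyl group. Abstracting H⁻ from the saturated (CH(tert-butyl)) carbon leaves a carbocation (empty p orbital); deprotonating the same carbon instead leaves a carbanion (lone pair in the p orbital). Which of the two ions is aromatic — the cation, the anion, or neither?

The anion

Both ions have a continuous loop of p orbitals — each ring atom is sp².
Cation: 4 × 2 + 0 = 8 π electrons → 4(2), antiaromatic.
Anion: 4 × 2 + 2 = 10 π electrons → 4(2)+2, aromatic.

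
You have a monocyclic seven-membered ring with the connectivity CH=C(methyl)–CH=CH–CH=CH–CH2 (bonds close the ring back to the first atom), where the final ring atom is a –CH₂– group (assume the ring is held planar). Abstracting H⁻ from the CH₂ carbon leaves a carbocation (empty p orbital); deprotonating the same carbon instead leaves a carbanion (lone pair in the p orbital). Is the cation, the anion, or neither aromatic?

The cation

Once that carbon is sp², every ring atom has a p orbital and both ions are fully conjugated.
Cation: 3 × 2 + 0 = 6 π electrons → 4(1)+2, aromatic.
Anion: 3 × 2 + 2 = 8 π electrons → 4(2), antiaromatic.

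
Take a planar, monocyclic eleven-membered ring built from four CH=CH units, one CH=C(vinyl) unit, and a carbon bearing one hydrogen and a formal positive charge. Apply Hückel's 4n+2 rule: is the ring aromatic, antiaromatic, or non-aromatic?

Aromatic

All ring atoms are sp² and supply a p orbital to the ring (the double-bond atoms are sp², each contributing one p electron; the carbocation has an empty p orbital); the conjugation is uninterrupted.
π-electron count: 5 × 2 = 10 from the double-bond units + 0 from the CH(+) atom = 10.
10 = 4(2) + 2, which satisfies Hückel's 4n+2 rule.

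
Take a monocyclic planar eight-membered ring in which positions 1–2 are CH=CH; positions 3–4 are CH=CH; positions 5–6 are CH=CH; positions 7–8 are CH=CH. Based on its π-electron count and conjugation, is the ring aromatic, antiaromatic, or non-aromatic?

Every ring atom contributes a p orbital perpendicular to the ring (the double-bond atoms are sp², each contributing one p electron), so the π system is cyclic and fully conjugated.
Tallying contributions gives 4 × 2 = 8 from the 4 double-bond units.
A 4n π count (8, n = 2) in a planar conjugated ring means antiaromatic.
This is cyclooctatetraene.

Antiaromatic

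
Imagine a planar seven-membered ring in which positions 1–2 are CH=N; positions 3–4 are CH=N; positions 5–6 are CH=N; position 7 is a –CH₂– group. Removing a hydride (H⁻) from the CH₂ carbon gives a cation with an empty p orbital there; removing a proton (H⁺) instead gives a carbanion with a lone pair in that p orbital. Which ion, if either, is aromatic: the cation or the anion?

The cation

Once that carbon is sp², every ring atom has a p orbital and both ions are fully conjugated.
Cation: 3 × 2 + 0 = 6 π electrons → 4(1)+2, aromatic.
Anion: 3 × 2 + 2 = 8 π electrons → 4(2), antiaromatic.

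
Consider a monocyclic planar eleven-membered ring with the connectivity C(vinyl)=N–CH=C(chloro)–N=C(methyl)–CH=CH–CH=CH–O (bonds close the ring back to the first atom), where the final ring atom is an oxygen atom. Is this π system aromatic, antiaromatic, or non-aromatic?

Antiaromatic

All ring atoms are sp² and supply a p orbital to the ring (the double-bond atoms are sp², each contributing one p electron; the doubly-bonded nitrogens are pyridine-type — their lone pairs lie in the ring plane, leaving one electron in the p orbital; the oxygen donates one lone pair from its p orbital); the conjugation is uninterrupted.
Adding the contributions, 5 × 2 = 10 from the double-bond units + 2 from the O atom = 12.
A 4n π count (12, n = 3) in a planar conjugated ring means antiaromatic.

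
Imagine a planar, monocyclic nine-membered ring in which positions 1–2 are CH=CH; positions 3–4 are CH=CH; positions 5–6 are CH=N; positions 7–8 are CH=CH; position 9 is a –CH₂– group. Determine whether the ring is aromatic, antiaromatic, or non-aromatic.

The CH2 carbon is saturated: the tetrahedral CH₂ carbon is sp³ and has no p orbital in the ring π system. Conjugation is not continuous around the ring.
Without a continuous loop of overlapping p orbitals the Hückel electron count never comes into play.

Non-aromatic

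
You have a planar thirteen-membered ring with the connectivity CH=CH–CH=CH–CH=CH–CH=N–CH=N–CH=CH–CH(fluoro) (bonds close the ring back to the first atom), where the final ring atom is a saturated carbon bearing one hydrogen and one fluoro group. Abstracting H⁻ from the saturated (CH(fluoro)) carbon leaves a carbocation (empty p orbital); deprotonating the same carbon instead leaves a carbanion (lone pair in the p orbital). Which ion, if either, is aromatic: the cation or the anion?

In both ions every ring atom is sp² and contributes a p orbital, so both rings are fully conjugated.
Cation: 6 × 2 + 0 = 12 π electrons → 4(3), antiaromatic.
Anion: 6 × 2 + 2 = 14 π electrons → 4(3)+2, aromatic.

The anion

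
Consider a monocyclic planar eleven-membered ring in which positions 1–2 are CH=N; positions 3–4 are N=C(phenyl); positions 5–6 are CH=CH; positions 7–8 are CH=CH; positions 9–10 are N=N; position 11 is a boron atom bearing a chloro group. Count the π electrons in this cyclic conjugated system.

10

Check conjugation: the double-bond atoms are sp², each contributing one p electron; each =N– nitrogen is pyridine-type (lone pair in the sp² plane, one electron in the p orbital); the boron has an empty p orbital — every position has a p orbital, so the cyclic π system is continuous.
π-electron count: 5 × 2 = 10 from the double-bond units + 0 from the B(chloro) atom = 10.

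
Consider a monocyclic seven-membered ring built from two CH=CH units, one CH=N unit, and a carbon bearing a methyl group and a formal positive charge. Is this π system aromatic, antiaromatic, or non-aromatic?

Every ring atom contributes a p orbital perpendicular to the ring (every atom in a ring double bond is sp² and brings one electron to the p orbital; the doubly-bonded nitrogens are pyridine-type — their lone pairs lie in the ring plane, leaving one electron in the p orbital; the carbocation has an empty p orbital), so the π system is cyclic and fully conjugated.
Tallying contributions gives 3 × 2 = 6 from the double-bond units + 0 from the C(methyl)(+) atom = 6.
Since 6 = 4·1 + 2, the ring meets the 4n+2 criterion.

Aromatic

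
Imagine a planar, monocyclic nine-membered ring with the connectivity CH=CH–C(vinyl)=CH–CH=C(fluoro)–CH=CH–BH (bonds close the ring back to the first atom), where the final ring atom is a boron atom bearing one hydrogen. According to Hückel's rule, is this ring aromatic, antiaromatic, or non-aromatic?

Check conjugation: each doubly-bonded ring atom is sp² with one p-orbital electron; the boron has an empty p orbital — every position has a p orbital, so the cyclic π system is continuous.
Counting π electrons: 4 × 2 = 8 from the double-bond units + 0 from the BH atom = 8.
With 8 = 4·2 π electrons, Hückel's rule classifies the planar ring as antiaromatic.

Antiaromatic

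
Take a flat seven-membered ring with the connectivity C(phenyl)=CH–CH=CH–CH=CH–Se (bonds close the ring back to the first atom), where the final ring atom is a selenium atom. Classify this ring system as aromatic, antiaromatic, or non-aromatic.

Check conjugation: every atom in a ring double bond is sp² and brings one electron to the p orbital; the selenium donates one lone pair from its p orbital — every position has a p orbital, so the cyclic π system is continuous.
Adding the contributions, 3 × 2 = 6 from the double-bond units + 2 from the Se atom = 8.
With 8 = 4·2 π electrons, Hückel's rule classifies the planar ring as antiaromatic.

Antiaromatic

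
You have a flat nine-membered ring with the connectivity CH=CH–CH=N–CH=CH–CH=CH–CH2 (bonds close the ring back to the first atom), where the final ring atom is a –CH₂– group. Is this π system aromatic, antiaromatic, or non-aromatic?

Non-aromatic

The CH2 position has four σ bonds — the tetrahedral CH₂ carbon is sp³ and has no p orbital in the ring π system — so the cyclic conjugation is interrupted.
Hückel's rule only applies to fully conjugated rings, so this one is simply non-aromatic.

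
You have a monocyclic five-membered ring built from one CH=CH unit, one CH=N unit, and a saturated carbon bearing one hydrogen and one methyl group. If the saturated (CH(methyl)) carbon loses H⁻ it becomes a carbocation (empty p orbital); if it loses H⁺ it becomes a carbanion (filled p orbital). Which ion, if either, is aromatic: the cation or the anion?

Both ions have a continuous loop of p orbitals — each ring atom is sp².
Cation: 2 × 2 + 0 = 4 π electrons → 4(1), antiaromatic.
Anion: 2 × 2 + 2 = 6 π electrons → 4(1)+2, aromatic.

The anion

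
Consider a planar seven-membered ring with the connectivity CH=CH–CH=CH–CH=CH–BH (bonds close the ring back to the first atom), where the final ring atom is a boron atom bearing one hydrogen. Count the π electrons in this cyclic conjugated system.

All ring atoms are sp² and supply a p orbital to the ring (every atom in a ring double bond is sp² and brings one electron to the p orbital; the boron has an empty p orbital); the conjugation is uninterrupted.
Adding the contributions, 3 × 2 = 6 from the double-bond units + 0 from the BH atom = 6.

6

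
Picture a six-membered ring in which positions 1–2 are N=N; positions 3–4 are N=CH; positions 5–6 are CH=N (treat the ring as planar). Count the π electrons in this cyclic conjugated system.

6

Every ring atom contributes a p orbital perpendicular to the ring (each doubly-bonded ring atom is sp² with one p-orbital electron; the doubly-bonded nitrogens are pyridine-type — their lone pairs lie in the ring plane, leaving one electron in the p orbital), so the π system is cyclic and fully conjugated.
Counting π electrons: 3 × 2 = 6 from the 3 double-bond units.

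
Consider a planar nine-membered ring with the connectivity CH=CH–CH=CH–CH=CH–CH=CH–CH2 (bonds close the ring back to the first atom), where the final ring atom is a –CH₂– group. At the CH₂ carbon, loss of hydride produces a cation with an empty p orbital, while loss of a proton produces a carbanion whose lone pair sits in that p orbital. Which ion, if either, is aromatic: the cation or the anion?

The anion

Once that carbon is sp², every ring atom has a p orbital and both ions are fully conjugated.
Cation: 4 × 2 + 0 = 8 π electrons → 4(2), antiaromatic.
Anion: 4 × 2 + 2 = 10 π electrons → 4(2)+2, aromatic.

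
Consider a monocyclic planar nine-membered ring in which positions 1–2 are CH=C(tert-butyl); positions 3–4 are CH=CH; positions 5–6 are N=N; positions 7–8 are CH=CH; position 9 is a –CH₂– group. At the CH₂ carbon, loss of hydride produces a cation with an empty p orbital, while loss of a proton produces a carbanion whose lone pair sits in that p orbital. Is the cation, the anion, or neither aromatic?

The anion

In either ion the ring is fully conjugated: every atom, including the new sp² carbon, supplies a p orbital.
Cation: 4 × 2 + 0 = 8 π electrons → 4(2), antiaromatic.
Anion: 4 × 2 + 2 = 10 π electrons → 4(2)+2, aromatic.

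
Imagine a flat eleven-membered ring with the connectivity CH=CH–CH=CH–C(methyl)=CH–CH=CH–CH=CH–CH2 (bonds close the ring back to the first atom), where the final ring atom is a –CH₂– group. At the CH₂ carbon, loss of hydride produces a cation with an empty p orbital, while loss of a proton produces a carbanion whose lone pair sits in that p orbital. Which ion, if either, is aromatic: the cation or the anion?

Once that carbon is sp², every ring atom has a p orbital and both ions are fully conjugated.
Cation: 5 × 2 + 0 = 10 π electrons → 4(2)+2, aromatic.
Anion: 5 × 2 + 2 = 12 π electrons → 4(3), antiaromatic.

The cation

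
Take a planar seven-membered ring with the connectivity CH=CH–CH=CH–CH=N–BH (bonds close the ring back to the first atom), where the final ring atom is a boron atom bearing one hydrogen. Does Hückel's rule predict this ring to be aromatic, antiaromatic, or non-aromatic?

Aromatic

Check conjugation: every atom in a ring double bond is sp² and brings one electron to the p orbital; each sp² =N– keeps its lone pair in-plane and puts one electron into the π system; the boron has an empty p orbital — every position has a p orbital, so the cyclic π system is continuous.
Tallying contributions gives 3 × 2 = 6 from the double-bond units + 0 from the BH atom = 6.
With 6 π electrons (n = 1), the Hückel 4n+2 condition holds.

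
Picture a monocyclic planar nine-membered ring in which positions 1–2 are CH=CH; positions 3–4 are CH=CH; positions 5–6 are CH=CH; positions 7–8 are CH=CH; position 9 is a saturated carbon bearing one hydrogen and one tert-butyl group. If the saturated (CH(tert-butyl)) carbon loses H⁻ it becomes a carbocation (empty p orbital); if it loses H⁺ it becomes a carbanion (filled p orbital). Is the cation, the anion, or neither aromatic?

The anion

In both ions every ring atom is sp² and contributes a p orbital, so both rings are fully conjugated.
Cation: 4 × 2 + 0 = 8 π electrons → 4(2), antiaromatic.
Anion: 4 × 2 + 2 = 10 π electrons → 4(2)+2, aromatic.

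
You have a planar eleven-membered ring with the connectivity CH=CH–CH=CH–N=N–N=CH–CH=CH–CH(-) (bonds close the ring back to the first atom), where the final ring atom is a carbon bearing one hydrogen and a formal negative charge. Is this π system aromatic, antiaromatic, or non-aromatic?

Antiaromatic

Check conjugation: every atom in a ring double bond is sp² and brings one electron to the p orbital; each sp² =N– keeps its lone pair in-plane and puts one electron into the π system; the carbanion's lone pair occupies the p orbital — every position has a p orbital, so the cyclic π system is continuous.
Tallying contributions gives 5 × 2 = 10 from the double-bond units + 2 from the CH(-) atom = 12.
A 4n π count (12, n = 3) in a planar conjugated ring means antiaromatic.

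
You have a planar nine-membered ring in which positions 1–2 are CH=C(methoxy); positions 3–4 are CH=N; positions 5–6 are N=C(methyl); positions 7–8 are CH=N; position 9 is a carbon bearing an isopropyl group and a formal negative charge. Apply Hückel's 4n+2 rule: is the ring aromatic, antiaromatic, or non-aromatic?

Aromatic

Check conjugation: the double-bond atoms are sp², each contributing one p electron; each =N– nitrogen is pyridine-type (lone pair in the sp² plane, one electron in the p orbital); the carbanion's lone pair occupies the p orbital — every position has a p orbital, so the cyclic π system is continuous.
Counting π electrons: 4 × 2 = 8 from the double-bond units + 2 from the C(isopropyl)(-) atom = 10.
That gives a 4n+2 count (10, n = 2).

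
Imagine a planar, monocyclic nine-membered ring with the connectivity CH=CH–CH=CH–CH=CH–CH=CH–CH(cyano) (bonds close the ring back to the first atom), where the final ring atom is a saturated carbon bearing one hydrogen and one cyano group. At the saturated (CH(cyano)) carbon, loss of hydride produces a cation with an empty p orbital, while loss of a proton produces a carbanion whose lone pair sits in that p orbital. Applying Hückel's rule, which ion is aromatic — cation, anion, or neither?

The anion

Once that carbon is sp², every ring atom has a p orbital and both ions are fully conjugated.
Cation: 4 × 2 + 0 = 8 π electrons → 4(2), antiaromatic.
Anion: 4 × 2 + 2 = 10 π electrons → 4(2)+2, aromatic.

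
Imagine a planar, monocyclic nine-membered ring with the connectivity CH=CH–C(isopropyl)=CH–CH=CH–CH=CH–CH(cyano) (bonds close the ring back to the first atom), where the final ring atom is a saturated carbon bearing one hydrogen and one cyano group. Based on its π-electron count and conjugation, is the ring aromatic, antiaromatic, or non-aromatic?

The CH(cyano) carbon is saturated: that saturated carbon is sp³ and has no p orbital in the ring π system. Conjugation is not continuous around the ring.
Broken conjugation rules out both aromaticity and antiaromaticity.

Non-aromatic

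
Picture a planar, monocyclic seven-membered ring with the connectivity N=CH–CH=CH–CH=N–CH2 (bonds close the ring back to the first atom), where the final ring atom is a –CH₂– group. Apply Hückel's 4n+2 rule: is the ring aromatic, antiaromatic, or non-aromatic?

Non-aromatic

Because the tetrahedral CH₂ carbon is sp³ and has no p orbital in the ring π system at the CH2 position, the π system cannot extend all the way around the ring.
Without a continuous loop of overlapping p orbitals the Hückel electron count never comes into play.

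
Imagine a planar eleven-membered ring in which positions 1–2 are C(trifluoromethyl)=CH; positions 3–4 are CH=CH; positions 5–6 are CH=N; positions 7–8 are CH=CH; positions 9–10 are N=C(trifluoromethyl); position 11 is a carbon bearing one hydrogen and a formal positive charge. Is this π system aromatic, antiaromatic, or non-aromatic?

Every ring atom contributes a p orbital perpendicular to the ring (every atom in a ring double bond is sp² and brings one electron to the p orbital; each =N– nitrogen is pyridine-type (lone pair in the sp² plane, one electron in the p orbital); the carbocation has an empty p orbital), so the π system is cyclic and fully conjugated.
Adding the contributions, 5 × 2 = 10 from the double-bond units + 0 from the CH(+) atom = 10.
Since 10 = 4·2 + 2, the ring meets the 4n+2 criterion.

Aromatic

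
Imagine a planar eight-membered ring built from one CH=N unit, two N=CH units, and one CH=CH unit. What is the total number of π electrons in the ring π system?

The p orbitals form a continuous loop: every atom in a ring double bond is sp² and brings one electron to the p orbital; each sp² =N– keeps its lone pair in-plane and puts one electron into the π system. The ring is fully conjugated.
Counting π electrons: 4 × 2 = 8 from the 4 double-bond units.

8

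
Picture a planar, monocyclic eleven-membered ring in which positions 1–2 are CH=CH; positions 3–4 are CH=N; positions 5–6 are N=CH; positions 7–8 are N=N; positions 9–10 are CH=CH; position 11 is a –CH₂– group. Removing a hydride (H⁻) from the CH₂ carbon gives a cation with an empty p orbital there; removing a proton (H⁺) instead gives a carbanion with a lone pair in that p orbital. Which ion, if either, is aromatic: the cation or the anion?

In either ion the ring is fully conjugated: every atom, including the new sp² carbon, supplies a p orbital.
Cation: 5 × 2 + 0 = 10 π electrons → 4(2)+2, aromatic.
Anion: 5 × 2 + 2 = 12 π electrons → 4(3), antiaromatic.

The cation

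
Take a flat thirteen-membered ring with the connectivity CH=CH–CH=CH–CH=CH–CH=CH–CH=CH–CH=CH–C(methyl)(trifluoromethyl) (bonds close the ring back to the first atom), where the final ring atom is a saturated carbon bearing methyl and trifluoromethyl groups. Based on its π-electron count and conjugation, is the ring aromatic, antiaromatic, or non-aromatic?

Non-aromatic

The C(methyl)(trifluoromethyl) carbon is saturated: that saturated carbon is sp³ and has no p orbital in the ring π system. Conjugation is not continuous around the ring.
Without a continuous loop of overlapping p orbitals the Hückel electron count never comes into play.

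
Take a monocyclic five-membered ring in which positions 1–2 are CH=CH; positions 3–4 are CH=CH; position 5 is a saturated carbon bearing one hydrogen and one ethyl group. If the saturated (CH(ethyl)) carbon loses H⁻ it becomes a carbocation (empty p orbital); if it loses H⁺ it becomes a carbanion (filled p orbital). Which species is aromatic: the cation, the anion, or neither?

In both ions every ring atom is sp² and contributes a p orbital, so both rings are fully conjugated.
Cation: 2 × 2 + 0 = 4 π electrons → 4(1), antiaromatic.
Anion: 2 × 2 + 2 = 6 π electrons → 4(1)+2, aromatic.

The anion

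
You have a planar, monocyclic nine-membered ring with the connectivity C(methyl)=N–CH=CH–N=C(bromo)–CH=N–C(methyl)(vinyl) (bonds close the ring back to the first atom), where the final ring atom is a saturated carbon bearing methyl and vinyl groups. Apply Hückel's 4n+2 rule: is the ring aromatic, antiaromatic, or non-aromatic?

The C(methyl)(vinyl) position has four σ bonds — that saturated carbon is sp³ and has no p orbital in the ring π system — so the cyclic conjugation is interrupted.
Broken conjugation rules out both aromaticity and antiaromaticity.

Non-aromatic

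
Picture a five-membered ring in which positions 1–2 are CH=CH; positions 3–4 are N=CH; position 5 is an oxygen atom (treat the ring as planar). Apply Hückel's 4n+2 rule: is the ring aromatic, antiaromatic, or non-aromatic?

Check conjugation: every atom in a ring double bond is sp² and brings one electron to the p orbital; each sp² =N– keeps its lone pair in-plane and puts one electron into the π system; the oxygen donates one lone pair from its p orbital — every position has a p orbital, so the cyclic π system is continuous.
Counting π electrons: 2 × 2 = 4 from the double-bond units + 2 from the O atom = 6.
With 6 π electrons (n = 1), the Hückel 4n+2 condition holds.

Aromatic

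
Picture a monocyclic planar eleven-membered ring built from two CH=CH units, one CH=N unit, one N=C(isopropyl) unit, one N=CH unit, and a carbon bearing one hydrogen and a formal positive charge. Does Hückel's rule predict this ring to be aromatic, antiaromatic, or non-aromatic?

All ring atoms are sp² and supply a p orbital to the ring (every atom in a ring double bond is sp² and brings one electron to the p orbital; each =N– nitrogen is pyridine-type (lone pair in the sp² plane, one electron in the p orbital); the carbocation has an empty p orbital); the conjugation is uninterrupted.
π-electron count: 5 × 2 = 10 from the double-bond units + 0 from the CH(+) atom = 10.
That gives a 4n+2 count (10, n = 2).

Aromatic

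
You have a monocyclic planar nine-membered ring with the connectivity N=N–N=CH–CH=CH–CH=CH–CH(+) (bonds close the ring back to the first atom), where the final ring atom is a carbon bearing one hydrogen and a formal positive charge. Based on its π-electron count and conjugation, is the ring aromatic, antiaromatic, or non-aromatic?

Antiaromatic

Check conjugation: each doubly-bonded ring atom is sp² with one p-orbital electron; each =N– nitrogen is pyridine-type (lone pair in the sp² plane, one electron in the p orbital); the carbocation has an empty p orbital — every position has a p orbital, so the cyclic π system is continuous.
Counting π electrons: 4 × 2 = 8 from the double-bond units + 0 from the CH(+) atom = 8.
8 is a 4n count (n = 2), so the planar conjugated ring is antiaromatic.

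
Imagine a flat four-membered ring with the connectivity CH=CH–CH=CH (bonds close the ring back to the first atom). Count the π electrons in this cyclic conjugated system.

4

Every ring atom contributes a p orbital perpendicular to the ring (the double-bond atoms are sp², each contributing one p electron), so the π system is cyclic and fully conjugated.
Tallying contributions gives 2 × 2 = 4 from the 2 double-bond units.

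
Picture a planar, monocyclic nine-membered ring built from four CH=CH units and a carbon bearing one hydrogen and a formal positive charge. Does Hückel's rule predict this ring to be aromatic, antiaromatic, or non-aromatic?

Every ring atom contributes a p orbital perpendicular to the ring (every atom in a ring double bond is sp² and brings one electron to the p orbital; the carbocation has an empty p orbital), so the π system is cyclic and fully conjugated.
Adding the contributions, 4 × 2 = 8 from the double-bond units + 0 from the CH(+) atom = 8.
With 8 = 4·2 π electrons, Hückel's rule classifies the planar ring as antiaromatic.

Antiaromatic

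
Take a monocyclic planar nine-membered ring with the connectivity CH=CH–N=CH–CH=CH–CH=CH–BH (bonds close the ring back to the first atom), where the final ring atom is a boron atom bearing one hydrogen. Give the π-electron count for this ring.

8

All ring atoms are sp² and supply a p orbital to the ring (the double-bond atoms are sp², each contributing one p electron; the doubly-bonded nitrogens are pyridine-type — their lone pairs lie in the ring plane, leaving one electron in the p orbital; the boron has an empty p orbital); the conjugation is uninterrupted.
Counting π electrons: 4 × 2 = 8 from the double-bond units + 0 from the BH atom = 8.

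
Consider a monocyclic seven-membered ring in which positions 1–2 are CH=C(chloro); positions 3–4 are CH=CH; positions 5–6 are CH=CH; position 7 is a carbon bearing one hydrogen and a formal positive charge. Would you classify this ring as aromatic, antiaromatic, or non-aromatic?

The p orbitals form a continuous loop: the double-bond atoms are sp², each contributing one p electron; the carbocation has an empty p orbital. The ring is fully conjugated.
Tallying contributions gives 3 × 2 = 6 from the double-bond units + 0 from the CH(+) atom = 6.
With 6 π electrons (n = 1), the Hückel 4n+2 condition holds.

Aromatic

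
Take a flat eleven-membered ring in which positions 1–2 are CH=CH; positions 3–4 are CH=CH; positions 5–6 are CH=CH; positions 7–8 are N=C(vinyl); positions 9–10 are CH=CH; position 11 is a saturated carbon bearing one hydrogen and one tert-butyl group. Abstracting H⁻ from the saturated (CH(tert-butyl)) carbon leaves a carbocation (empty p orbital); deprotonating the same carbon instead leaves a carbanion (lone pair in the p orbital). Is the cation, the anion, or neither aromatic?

The cation

Both ions have a continuous loop of p orbitals — each ring atom is sp².
Cation: 5 × 2 + 0 = 10 π electrons → 4(2)+2, aromatic.
Anion: 5 × 2 + 2 = 12 π electrons → 4(3), antiaromatic.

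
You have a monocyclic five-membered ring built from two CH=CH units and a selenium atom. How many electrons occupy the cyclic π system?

6

Every ring atom contributes a p orbital perpendicular to the ring (the double-bond atoms are sp², each contributing one p electron; the selenium donates one lone pair from its p orbital), so the π system is cyclic and fully conjugated.
Counting π electrons: 2 × 2 = 4 from the double-bond units + 2 from the Se atom = 6.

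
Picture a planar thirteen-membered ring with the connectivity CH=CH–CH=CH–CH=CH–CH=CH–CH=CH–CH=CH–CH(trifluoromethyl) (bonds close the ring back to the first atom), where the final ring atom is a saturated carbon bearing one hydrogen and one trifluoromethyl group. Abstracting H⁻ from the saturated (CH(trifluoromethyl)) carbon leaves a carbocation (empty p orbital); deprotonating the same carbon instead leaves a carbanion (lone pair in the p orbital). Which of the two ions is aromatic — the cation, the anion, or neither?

The anion

Both ions have a continuous loop of p orbitals — each ring atom is sp².
Cation: 6 × 2 + 0 = 12 π electrons → 4(3), antiaromatic.
Anion: 6 × 2 + 2 = 14 π electrons → 4(3)+2, aromatic.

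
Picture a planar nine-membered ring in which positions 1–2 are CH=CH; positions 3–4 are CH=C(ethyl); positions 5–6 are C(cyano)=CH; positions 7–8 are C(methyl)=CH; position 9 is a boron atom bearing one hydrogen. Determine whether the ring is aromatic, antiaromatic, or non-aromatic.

The p orbitals form a continuous loop: each doubly-bonded ring atom is sp² with one p-orbital electron; the boron has an empty p orbital. The ring is fully conjugated.
Adding the contributions, 4 × 2 = 8 from the double-bond units + 0 from the BH atom = 8.
8 is a 4n count (n = 2), so the planar conjugated ring is antiaromatic.

Antiaromatic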